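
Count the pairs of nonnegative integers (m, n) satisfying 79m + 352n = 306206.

11

gcd(352, 79) = 1  (352 = 4*79 + 36, 79 = 2*36 + 7, 36 = 5*7 + 1, 7 = 7*1).
Back-substituting, 79*(-49) + 352*(11) = 1.
Scale by 306206: one solution is (-15004094, 3368266). Reduce m mod 352: (258, 812).
General: m = 258 + 352t, n = 812 - 79t.
m ≥ 0 ⇒ t ≥ 0; n ≥ 0 ⇒ t ≤ 10. So t ∈ [0, 10]: 11 solutions.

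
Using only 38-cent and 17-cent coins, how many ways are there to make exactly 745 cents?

1

Need nonnegative integers with 38j + 17k = 745.
gcd(38, 17) = 1, and 38·(-4) + 17·(9) = 1.
So (j₀, k₀) = (-2980, 6705); general j = -2980 + 17t, k = 6705 - 38t.
j ≥ 0 ⇒ t ≥ 176; k ≥ 0 ⇒ t ≤ 176. That's 1 value of t.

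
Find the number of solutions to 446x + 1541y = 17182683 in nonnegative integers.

gcd(1541, 446):
  1541 = 3·446 + 203
  446 = 2·203 + 40
  203 = 5·40 + 3
  40 = 13·3 + 1
  3 = 3·1
so gcd(1541, 446) = 1.
Back-substitute for Bézout coefficients:
  1 = 40 - 13·3
  ... = 446·(501) + 1541·(-145)
Scale by 17182683: one solution is (8608524183, -2491489035). Reduce x mod 1541: (440, 11023).
General: x = 440 + 1541t, y = 11023 - 446t.
x ≥ 0 ⇒ t ≥ 0; y ≥ 0 ⇒ t ≤ 24. So t ∈ [0, 24]: 25 solutions.

25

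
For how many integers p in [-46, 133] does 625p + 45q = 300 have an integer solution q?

20

gcd(625, 45):
  625 = 13*45 + 40
  45 = 1*40 + 5
  40 = 8*5
so gcd(625, 45) = 5.
Back-substitute for Bézout coefficients:
  5 = 45 - 1*40
  ... = 625*(-1) + 45*(14)
Scale by 60: particular solution (-60, 840); reduce p mod 9: (3, -35).
General solution: p = 3 + 9t, q = -35 - 125t for integer t.
-46 ≤ 3 + 9t ≤ 133 gives t ∈ [-5, 14], which is 20 values.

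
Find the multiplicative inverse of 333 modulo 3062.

2685

gcd(3062, 333):
  3062 = 9·333 + 65
  333 = 5·65 + 8
  65 = 8·8 + 1
  8 = 8·1
so gcd(3062, 333) = 1.
Back-substitute for Bézout coefficients:
  1 = 65 - 8·8
  ... = 333·(-377) + 3062·(41)
So 333·-377 ≡ 1 (mod 3062), and -377 mod 3062 = 2685.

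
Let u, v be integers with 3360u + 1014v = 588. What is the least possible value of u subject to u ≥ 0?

gcd(3360, 1014):
  3360 = 3*1014 + 318
  1014 = 3*318 + 60
  318 = 5*60 + 18
  60 = 3*18 + 6
  18 = 3*6
so gcd(3360, 1014) = 6.
6 divides 588, so solutions exist.
Back-substitute for Bézout coefficients:
  6 = 60 - 3*18
  ... = 3360*(-51) + 1014*(169)
Scale by 588/6 = 98: (u₀, v₀) = (-4998, 16562).
General solution: u = -4998 + 169t, v = 16562 - 560t for integer t.
u ≥ 0: smallest is -4998 mod 169 = 72 (at t = 30), with v = -238.

72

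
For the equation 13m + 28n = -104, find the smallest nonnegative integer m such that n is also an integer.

gcd(28, 13) = 1  (28 = 2×13 + 2, 13 = 6×2 + 1, 2 = 2×1).
1 divides -104, so solutions exist.
Back-substituting, 13×(13) + 28×(-6) = 1.
Scale by -104/1 = -104: (m₀, n₀) = (-1352, 624).
General solution: m = -1352 + 28t, n = 624 - 13t for integer t.
m ≥ 0: smallest is -1352 mod 28 = 20 (at t = 49), with n = -13.

20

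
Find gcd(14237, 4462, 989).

23

gcd(14237, 4462) = 23  (14237 = 3·4462 + 851, 4462 = 5·851 + 207, 851 = 4·207 + 23, 207 = 9·23).
gcd(23, 989) = 23.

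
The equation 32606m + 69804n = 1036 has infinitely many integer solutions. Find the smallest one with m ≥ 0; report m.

638

gcd(69804, 32606) = 14.
14 divides 1036, so solutions exist.
By Bézout, 32606·(-2417) + 69804·(1129) = 14.
Scale by 1036/14 = 74: (m₀, n₀) = (-178858, 83546).
General solution: m = -178858 + 4986t, n = 83546 - 2329t for integer t.
m ≥ 0: smallest is -178858 mod 4986 = 638 (at t = 36), with n = -298.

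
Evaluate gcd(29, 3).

1

gcd(29, 3):
  29 = 9·3 + 2
  3 = 1·2 + 1
  2 = 2·1
so gcd(29, 3) = 1.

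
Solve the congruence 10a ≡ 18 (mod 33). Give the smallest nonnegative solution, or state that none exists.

15

gcd(33, 10):
  33 = 3*10 + 3
  10 = 3*3 + 1
  3 = 3*1
so gcd(33, 10) = 1.
1 divides 18, so solutions exist.
Back-substitute for Bézout coefficients:
  1 = 10 - 3*3
  ... = 10*(10) + 33*(-3)
So 10*(10) ≡ 1 (mod 33); multiply by 18: a ≡ 180 (mod 33).
Smallest nonnegative: a = 180 mod 33 = 15.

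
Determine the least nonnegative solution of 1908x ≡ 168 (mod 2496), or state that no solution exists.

178

gcd(2496, 1908):
  2496 = 1*1908 + 588
  1908 = 3*588 + 144
  588 = 4*144 + 12
  144 = 12*12
so gcd(2496, 1908) = 12.
12 divides 168, so solutions exist.
Back-substitute for Bézout coefficients:
  12 = 588 - 4*144
  ... = 1908*(-17) + 2496*(13)
So 1908*(-17) ≡ 12 (mod 2496); multiply by 14: x ≡ -238 (mod 208).
Smallest nonnegative: x = -238 mod 208 = 178.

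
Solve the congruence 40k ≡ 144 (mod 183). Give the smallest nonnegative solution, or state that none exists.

150

gcd(183, 40):
  183 = 4·40 + 23
  40 = 1·23 + 17
  23 = 1·17 + 6
  17 = 2·6 + 5
  6 = 1·5 + 1
  5 = 5·1
so gcd(183, 40) = 1.
1 divides 144, so solutions exist.
Back-substitute for Bézout coefficients:
  1 = 6 - 1·5
  ... = 40·(-32) + 183·(7)
So 40·(-32) ≡ 1 (mod 183); multiply by 144: k ≡ -4608 (mod 183).
Smallest nonnegative: k = -4608 mod 183 = 150.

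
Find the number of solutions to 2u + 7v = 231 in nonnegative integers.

17

gcd(7, 2) = 1  (7 = 3·2 + 1, 2 = 2·1).
Back-substituting, 2·(-3) + 7·(1) = 1.
Scale by 231: one solution is (-693, 231). Reduce u mod 7: (0, 33).
General: u = 0 + 7t, v = 33 - 2t.
u ≥ 0 ⇒ t ≥ 0; v ≥ 0 ⇒ t ≤ 16. So t ∈ [0, 16]: 17 solutions.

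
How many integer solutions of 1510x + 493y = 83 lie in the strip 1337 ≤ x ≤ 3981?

gcd(1510, 493):
  1510 = 3·493 + 31
  493 = 15·31 + 28
  31 = 1·28 + 3
  28 = 9·3 + 1
  3 = 3·1
so gcd(1510, 493) = 1.
Back-substitute for Bézout coefficients:
  1 = 28 - 9·3
  ... = 1510·(-159) + 493·(487)
Scale by 83: particular solution (-13197, 40421); reduce x mod 493: (114, -349).
General solution: x = 114 + 493t, y = -349 - 1510t for integer t.
1337 ≤ 114 + 493t ≤ 3981 gives t ∈ [3, 7], which is 5 values.

5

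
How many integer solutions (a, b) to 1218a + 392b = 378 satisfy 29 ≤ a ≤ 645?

22

gcd(1218, 392) = 14.
By Bézout, 1218·(-9) + 392·(28) = 14.
Particular solution: (9, -27).
General solution: a = 9 + 28t, b = -27 - 87t for integer t.
29 ≤ 9 + 28t ≤ 645 gives t ∈ [1, 22], which is 22 values.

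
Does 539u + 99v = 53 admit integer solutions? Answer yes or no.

no

gcd(539, 99) = 11.
11 does not divide 53 (remainder 9), so no integer solutions.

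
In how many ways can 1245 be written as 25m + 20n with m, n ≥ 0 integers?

13

gcd(25, 20) = 5  (25 = 1*20 + 5, 20 = 4*5).
Back-substituting, 25*(1) + 20*(-1) = 5.
Scale by 249: one solution is (249, -249). Reduce m mod 4: (1, 61).
General: m = 1 + 4t, n = 61 - 5t.
m ≥ 0 ⇒ t ≥ 0; n ≥ 0 ⇒ t ≤ 12. So t ∈ [0, 12]: 13 solutions.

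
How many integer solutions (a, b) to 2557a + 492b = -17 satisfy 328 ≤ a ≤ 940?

1

gcd(2557, 492) = 1.
By Bézout, 2557×(-71) + 492×(369) = 1.
Particular solution: (223, -1159).
General solution: a = 223 + 492t, b = -1159 - 2557t for integer t.
328 ≤ 223 + 492t ≤ 940 gives t ∈ [1, 1], which is 1 value.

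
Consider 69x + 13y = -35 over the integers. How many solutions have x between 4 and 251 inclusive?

19

gcd(69, 13) = 1  (69 = 5×13 + 4, 13 = 3×4 + 1, 4 = 4×1).
Back-substituting, 69×(-3) + 13×(16) = 1.
Scale by -35: particular solution (105, -560); reduce x mod 13: (1, -8).
General solution: x = 1 + 13t, y = -8 - 69t for integer t.
4 ≤ 1 + 13t ≤ 251 gives t ∈ [1, 19], which is 19 values.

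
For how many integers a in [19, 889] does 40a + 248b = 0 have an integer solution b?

28

gcd(248, 40) = 8.
By Bézout, 40·(-6) + 248·(1) = 8.
Particular solution: (0, 0).
General solution: a = 0 + 31t, b = 0 - 5t for integer t.
19 ≤ 0 + 31t ≤ 889 gives t ∈ [1, 28], which is 28 values.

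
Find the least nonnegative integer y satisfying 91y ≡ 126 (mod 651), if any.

30

gcd(651, 91) = 7.
7 divides 126, so solutions exist.
By Bézout, 91×(43) + 651×(-6) = 7.
So 91×(43) ≡ 7 (mod 651); multiply by 18: y ≡ 774 (mod 93).
Smallest nonnegative: y = 774 mod 93 = 30.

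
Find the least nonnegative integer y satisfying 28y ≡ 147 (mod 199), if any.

55

gcd(199, 28) = 1  (199 = 7×28 + 3, 28 = 9×3 + 1, 3 = 3×1).
1 divides 147, so solutions exist.
Back-substituting, 28×(64) + 199×(-9) = 1.
So 28×(64) ≡ 1 (mod 199); multiply by 147: y ≡ 9408 (mod 199).
Smallest nonnegative: y = 9408 mod 199 = 55.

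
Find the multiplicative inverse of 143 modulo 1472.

175

gcd(1472, 143) = 1  (1472 = 10*143 + 42, 143 = 3*42 + 17, 42 = 2*17 + 8, 17 = 2*8 + 1, 8 = 8*1).
Back-substituting, 143*(175) + 1472*(-17) = 1.
So 143*175 ≡ 1 (mod 1472), and 175 mod 1472 = 175.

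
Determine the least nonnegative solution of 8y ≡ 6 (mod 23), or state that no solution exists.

18

gcd(23, 8) = 1  (23 = 2*8 + 7, 8 = 1*7 + 1, 7 = 7*1).
1 divides 6, so solutions exist.
Back-substituting, 8*(3) + 23*(-1) = 1.
So 8*(3) ≡ 1 (mod 23); multiply by 6: y ≡ 18 (mod 23).
Smallest nonnegative: y = 18 mod 23 = 18.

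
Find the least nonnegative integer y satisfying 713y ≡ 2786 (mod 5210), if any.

gcd(5210, 713) = 1  (5210 = 7*713 + 219, 713 = 3*219 + 56, 219 = 3*56 + 51, 56 = 1*51 + 5, 51 = 10*5 + 1, 5 = 5*1).
1 divides 2786, so solutions exist.
Back-substituting, 713*(-1023) + 5210*(140) = 1.
So 713*(-1023) ≡ 1 (mod 5210); multiply by 2786: y ≡ -2850078 (mod 5210).
Smallest nonnegative: y = -2850078 mod 5210 = 5002.

5002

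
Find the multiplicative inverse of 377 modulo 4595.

gcd(4595, 377):
  4595 = 12·377 + 71
  377 = 5·71 + 22
  71 = 3·22 + 5
  22 = 4·5 + 2
  5 = 2·2 + 1
  2 = 2·1
so gcd(4595, 377) = 1.
Back-substitute for Bézout coefficients:
  1 = 5 - 2·2
  ... = 377·(-1877) + 4595·(154)
So 377·-1877 ≡ 1 (mod 4595), and -1877 mod 4595 = 2718.

2718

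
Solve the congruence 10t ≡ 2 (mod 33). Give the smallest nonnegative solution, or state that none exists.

20

gcd(33, 10) = 1.
1 divides 2, so solutions exist.
By Bézout, 10·(10) + 33·(-3) = 1.
So 10·(10) ≡ 1 (mod 33); multiply by 2: t ≡ 20 (mod 33).
Smallest nonnegative: t = 20 mod 33 = 20.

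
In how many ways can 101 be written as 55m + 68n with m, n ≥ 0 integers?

0

gcd(68, 55) = 1  (68 = 1×55 + 13, 55 = 4×13 + 3, 13 = 4×3 + 1, 3 = 3×1).
Back-substituting, 55×(-21) + 68×(17) = 1.
Scale by 101: one solution is (-2121, 1717). Reduce m mod 68: (55, -43).
General: m = 55 + 68t, n = -43 - 55t.
m ≥ 0 ⇒ t ≥ 0; n ≥ 0 ⇒ t ≤ -1. So t ∈ [0, -1]: 0 solutions.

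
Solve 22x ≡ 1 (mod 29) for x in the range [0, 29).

gcd(29, 22) = 1.
By Bézout, 22·(4) + 29·(-3) = 1.
So 22·4 ≡ 1 (mod 29), and 4 mod 29 = 4.

4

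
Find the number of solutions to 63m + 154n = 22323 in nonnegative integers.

gcd(154, 63):
  154 = 2·63 + 28
  63 = 2·28 + 7
  28 = 4·7
so gcd(154, 63) = 7.
Back-substitute for Bézout coefficients:
  7 = 63 - 2·28
  ... = 63·(5) + 154·(-2)
Scale by 3189: one solution is (15945, -6378). Reduce m mod 22: (17, 138).
General: m = 17 + 22t, n = 138 - 9t.
m ≥ 0 ⇒ t ≥ 0; n ≥ 0 ⇒ t ≤ 15. So t ∈ [0, 15]: 16 solutions.

16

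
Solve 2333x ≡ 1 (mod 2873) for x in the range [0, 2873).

2325

gcd(2873, 2333) = 1.
By Bézout, 2333×(-548) + 2873×(445) = 1.
So 2333×-548 ≡ 1 (mod 2873), and -548 mod 2873 = 2325.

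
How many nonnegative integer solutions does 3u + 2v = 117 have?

20

gcd(3, 2):
  3 = 1·2 + 1
  2 = 2·1
so gcd(3, 2) = 1.
Back-substitute for Bézout coefficients:
  1 = 3 - 1·2
  ... = 3·(1) + 2·(-1)
Scale by 117: one solution is (117, -117). Reduce u mod 2: (1, 57).
General: u = 1 + 2t, v = 57 - 3t.
u ≥ 0 ⇒ t ≥ 0; v ≥ 0 ⇒ t ≤ 19. So t ∈ [0, 19]: 20 solutions.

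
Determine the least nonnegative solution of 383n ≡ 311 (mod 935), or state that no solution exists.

367

gcd(935, 383) = 1  (935 = 2×383 + 169, 383 = 2×169 + 45, 169 = 3×45 + 34, 45 = 1×34 + 11, 34 = 3×11 + 1, 11 = 11×1).
1 divides 311, so solutions exist.
Back-substituting, 383×(-83) + 935×(34) = 1.
So 383×(-83) ≡ 1 (mod 935); multiply by 311: n ≡ -25813 (mod 935).
Smallest nonnegative: n = -25813 mod 935 = 367.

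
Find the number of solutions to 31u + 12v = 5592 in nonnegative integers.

gcd(31, 12) = 1.
By Bézout, 31*(-5) + 12*(13) = 1.
One solution: (0, 466).
General: u = 0 + 12t, v = 466 - 31t.
u ≥ 0 ⇒ t ≥ 0; v ≥ 0 ⇒ t ≤ 15. So t ∈ [0, 15]: 16 solutions.

16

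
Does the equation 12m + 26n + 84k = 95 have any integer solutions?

no

gcd(26, 12) = 2  (26 = 2·12 + 2, 12 = 6·2).
gcd(2, 84) = 2.
2 does not divide 95 (remainder 1), so no integer solutions.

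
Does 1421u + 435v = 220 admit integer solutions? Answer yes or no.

gcd(1421, 435) = 29.
29 does not divide 220 (remainder 17), so no integer solutions.

no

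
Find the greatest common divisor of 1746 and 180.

18

gcd(1746, 180):
  1746 = 9*180 + 126
  180 = 1*126 + 54
  126 = 2*54 + 18
  54 = 3*18
so gcd(1746, 180) = 18.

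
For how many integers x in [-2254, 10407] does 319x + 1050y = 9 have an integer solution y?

12

gcd(1050, 319) = 1.
By Bézout, 319×(79) + 1050×(-24) = 1.
Particular solution: (711, -216).
General solution: x = 711 + 1050t, y = -216 - 319t for integer t.
-2254 ≤ 711 + 1050t ≤ 10407 gives t ∈ [-2, 9], which is 12 values.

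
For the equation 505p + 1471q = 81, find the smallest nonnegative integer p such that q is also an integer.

507

gcd(1471, 505):
  1471 = 2×505 + 461
  505 = 1×461 + 44
  461 = 10×44 + 21
  44 = 2×21 + 2
  21 = 10×2 + 1
  2 = 2×1
so gcd(1471, 505) = 1.
1 divides 81, so solutions exist.
Back-substitute for Bézout coefficients:
  1 = 21 - 10×2
  ... = 505×(-702) + 1471×(241)
Scale by 81/1 = 81: (p₀, q₀) = (-56862, 19521).
General solution: p = -56862 + 1471t, q = 19521 - 505t for integer t.
p ≥ 0: smallest is -56862 mod 1471 = 507 (at t = 39), with q = -174.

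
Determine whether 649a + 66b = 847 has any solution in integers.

yes

gcd(649, 66):
  649 = 9·66 + 55
  66 = 1·55 + 11
  55 = 5·11
so gcd(649, 66) = 11.
11 divides 847, so integer solutions exist.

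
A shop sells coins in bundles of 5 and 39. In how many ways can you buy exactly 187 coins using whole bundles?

Need nonnegative integers with 5j + 39k = 187.
gcd(5, 39) = 1, and 5·(8) + 39·(-1) = 1.
So (j₀, k₀) = (1496, -187); general j = 1496 + 39t, k = -187 - 5t.
j ≥ 0 ⇒ t ≥ -38; k ≥ 0 ⇒ t ≤ -38. That's 1 value of t.

1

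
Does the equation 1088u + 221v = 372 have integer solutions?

no

gcd(1088, 221) = 17  (1088 = 4·221 + 204, 221 = 1·204 + 17, 204 = 12·17).
17 does not divide 372 (remainder 15), so no integer solutions.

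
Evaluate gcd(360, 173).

gcd(360, 173):
  360 = 2*173 + 14
  173 = 12*14 + 5
  14 = 2*5 + 4
  5 = 1*4 + 1
  4 = 4*1
so gcd(360, 173) = 1.

1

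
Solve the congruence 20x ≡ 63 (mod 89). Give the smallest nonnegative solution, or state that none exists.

gcd(89, 20):
  89 = 4·20 + 9
  20 = 2·9 + 2
  9 = 4·2 + 1
  2 = 2·1
so gcd(89, 20) = 1.
1 divides 63, so solutions exist.
Back-substitute for Bézout coefficients:
  1 = 9 - 4·2
  ... = 20·(-40) + 89·(9)
So 20·(-40) ≡ 1 (mod 89); multiply by 63: x ≡ -2520 (mod 89).
Smallest nonnegative: x = -2520 mod 89 = 61.

61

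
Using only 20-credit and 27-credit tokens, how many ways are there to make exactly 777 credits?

1

Need nonnegative integers with 20j + 27k = 777.
gcd(20, 27) = 1, and 20·(-4) + 27·(3) = 1.
So (j₀, k₀) = (-3108, 2331); general j = -3108 + 27t, k = 2331 - 20t.
j ≥ 0 ⇒ t ≥ 116; k ≥ 0 ⇒ t ≤ 116. That's 1 value of t.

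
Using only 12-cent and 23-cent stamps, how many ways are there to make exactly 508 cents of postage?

2

Need nonnegative integers with 12j + 23k = 508.
gcd(12, 23) = 1, and 12·(2) + 23·(-1) = 1.
So (j₀, k₀) = (1016, -508); general j = 1016 + 23t, k = -508 - 12t.
j ≥ 0 ⇒ t ≥ -44; k ≥ 0 ⇒ t ≤ -43. That's 2 values of t.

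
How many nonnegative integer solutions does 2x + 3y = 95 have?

16

gcd(3, 2) = 1  (3 = 1*2 + 1, 2 = 2*1).
Back-substituting, 2*(-1) + 3*(1) = 1.
Scale by 95: one solution is (-95, 95). Reduce x mod 3: (1, 31).
General: x = 1 + 3t, y = 31 - 2t.
x ≥ 0 ⇒ t ≥ 0; y ≥ 0 ⇒ t ≤ 15. So t ∈ [0, 15]: 16 solutions.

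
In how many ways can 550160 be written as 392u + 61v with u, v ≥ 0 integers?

gcd(392, 61):
  392 = 6×61 + 26
  61 = 2×26 + 9
  26 = 2×9 + 8
  9 = 1×8 + 1
  8 = 8×1
so gcd(392, 61) = 1.
Back-substitute for Bézout coefficients:
  1 = 9 - 1×8
  ... = 392×(-7) + 61×(45)
Scale by 550160: one solution is (-3851120, 24757200). Reduce u mod 61: (54, 8672).
General: u = 54 + 61t, v = 8672 - 392t.
u ≥ 0 ⇒ t ≥ 0; v ≥ 0 ⇒ t ≤ 22. So t ∈ [0, 22]: 23 solutions.

23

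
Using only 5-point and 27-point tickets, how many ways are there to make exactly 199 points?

2

Need nonnegative integers with 5j + 27k = 199.
gcd(5, 27) = 1, and 5·(11) + 27·(-2) = 1.
So (j₀, k₀) = (2189, -398); general j = 2189 + 27t, k = -398 - 5t.
j ≥ 0 ⇒ t ≥ -81; k ≥ 0 ⇒ t ≤ -80. That's 2 values of t.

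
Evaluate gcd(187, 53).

gcd(187, 53):
  187 = 3·53 + 28
  53 = 1·28 + 25
  28 = 1·25 + 3
  25 = 8·3 + 1
  3 = 3·1
so gcd(187, 53) = 1.

1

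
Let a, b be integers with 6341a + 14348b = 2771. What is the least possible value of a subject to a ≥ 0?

367

gcd(14348, 6341) = 17.
17 divides 2771, so solutions exist.
By Bézout, 6341·(-267) + 14348·(118) = 17.
Scale by 2771/17 = 163: (a₀, b₀) = (-43521, 19234).
General solution: a = -43521 + 844t, b = 19234 - 373t for integer t.
a ≥ 0: smallest is -43521 mod 844 = 367 (at t = 52), with b = -162.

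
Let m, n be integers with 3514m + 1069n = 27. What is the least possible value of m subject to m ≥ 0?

gcd(3514, 1069) = 1  (3514 = 3·1069 + 307, 1069 = 3·307 + 148, 307 = 2·148 + 11, 148 = 13·11 + 5, 11 = 2·5 + 1, 5 = 5·1).
1 divides 27, so solutions exist.
Back-substituting, 3514·(195) + 1069·(-641) = 1.
Scale by 27/1 = 27: (m₀, n₀) = (5265, -17307).
General solution: m = 5265 + 1069t, n = -17307 - 3514t for integer t.
m ≥ 0: smallest is 5265 mod 1069 = 989 (at t = -4), with n = -3251.

989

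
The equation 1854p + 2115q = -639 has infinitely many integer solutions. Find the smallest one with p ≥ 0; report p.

gcd(2115, 1854) = 9.
9 divides -639, so solutions exist.
By Bézout, 1854×(81) + 2115×(-71) = 9.
Scale by -639/9 = -71: (p₀, q₀) = (-5751, 5041).
General solution: p = -5751 + 235t, q = 5041 - 206t for integer t.
p ≥ 0: smallest is -5751 mod 235 = 124 (at t = 25), with q = -109.

124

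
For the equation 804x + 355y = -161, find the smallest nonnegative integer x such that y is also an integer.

gcd(804, 355):
  804 = 2×355 + 94
  355 = 3×94 + 73
  94 = 1×73 + 21
  73 = 3×21 + 10
  21 = 2×10 + 1
  10 = 10×1
so gcd(804, 355) = 1.
1 divides -161, so solutions exist.
Back-substitute for Bézout coefficients:
  1 = 21 - 2×10
  ... = 804×(34) + 355×(-77)
Scale by -161/1 = -161: (x₀, y₀) = (-5474, 12397).
General solution: x = -5474 + 355t, y = 12397 - 804t for integer t.
x ≥ 0: smallest is -5474 mod 355 = 206 (at t = 16), with y = -467.

206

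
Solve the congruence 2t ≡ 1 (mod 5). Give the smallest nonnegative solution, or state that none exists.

3

gcd(5, 2) = 1.
1 divides 1, so solutions exist.
By Bézout, 2·(-2) + 5·(1) = 1.
So 2·(-2) ≡ 1 (mod 5); multiply by 1: t ≡ -2 (mod 5).
Smallest nonnegative: t = -2 mod 5 = 3.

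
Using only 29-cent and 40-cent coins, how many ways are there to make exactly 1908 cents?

Need nonnegative integers with 29j + 40k = 1908.
gcd(29, 40) = 1, and 29·(-11) + 40·(8) = 1.
So (j₀, k₀) = (-20988, 15264); general j = -20988 + 40t, k = 15264 - 29t.
j ≥ 0 ⇒ t ≥ 525; k ≥ 0 ⇒ t ≤ 526. That's 2 values of t.

2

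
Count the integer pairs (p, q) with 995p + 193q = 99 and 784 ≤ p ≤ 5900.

gcd(995, 193) = 1.
By Bézout, 995×(-45) + 193×(232) = 1.
Particular solution: (177, -912).
General solution: p = 177 + 193t, q = -912 - 995t for integer t.
784 ≤ 177 + 193t ≤ 5900 gives t ∈ [4, 29], which is 26 values.

26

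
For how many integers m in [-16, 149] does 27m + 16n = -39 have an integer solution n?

gcd(27, 16) = 1  (27 = 1*16 + 11, 16 = 1*11 + 5, 11 = 2*5 + 1, 5 = 5*1).
Back-substituting, 27*(3) + 16*(-5) = 1.
Scale by -39: particular solution (-117, 195); reduce m mod 16: (11, -21).
General solution: m = 11 + 16t, n = -21 - 27t for integer t.
-16 ≤ 11 + 16t ≤ 149 gives t ∈ [-1, 8], which is 10 values.

10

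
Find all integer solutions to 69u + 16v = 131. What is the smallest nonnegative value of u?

7

gcd(69, 16):
  69 = 4×16 + 5
  16 = 3×5 + 1
  5 = 5×1
so gcd(69, 16) = 1.
1 divides 131, so solutions exist.
Back-substitute for Bézout coefficients:
  1 = 16 - 3×5
  ... = 69×(-3) + 16×(13)
Scale by 131/1 = 131: (u₀, v₀) = (-393, 1703).
General solution: u = -393 + 16t, v = 1703 - 69t for integer t.
u ≥ 0: smallest is -393 mod 16 = 7 (at t = 25), with v = -22.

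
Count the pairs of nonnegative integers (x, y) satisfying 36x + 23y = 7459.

gcd(36, 23):
  36 = 1×23 + 13
  23 = 1×13 + 10
  13 = 1×10 + 3
  10 = 3×3 + 1
  3 = 3×1
so gcd(36, 23) = 1.
Back-substitute for Bézout coefficients:
  1 = 10 - 3×3
  ... = 36×(-7) + 23×(11)
Scale by 7459: one solution is (-52213, 82049). Reduce x mod 23: (20, 293).
General: x = 20 + 23t, y = 293 - 36t.
x ≥ 0 ⇒ t ≥ 0; y ≥ 0 ⇒ t ≤ 8. So t ∈ [0, 8]: 9 solutions.

9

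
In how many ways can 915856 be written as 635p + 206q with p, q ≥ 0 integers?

7

gcd(635, 206) = 1.
By Bézout, 635·(97) + 206·(-299) = 1.
One solution: (120, 4076).
General: p = 120 + 206t, q = 4076 - 635t.
p ≥ 0 ⇒ t ≥ 0; q ≥ 0 ⇒ t ≤ 6. So t ∈ [0, 6]: 7 solutions.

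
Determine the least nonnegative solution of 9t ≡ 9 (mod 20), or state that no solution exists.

gcd(20, 9):
  20 = 2·9 + 2
  9 = 4·2 + 1
  2 = 2·1
so gcd(20, 9) = 1.
1 divides 9, so solutions exist.
Back-substitute for Bézout coefficients:
  1 = 9 - 4·2
  ... = 9·(9) + 20·(-4)
So 9·(9) ≡ 1 (mod 20); multiply by 9: t ≡ 81 (mod 20).
Smallest nonnegative: t = 81 mod 20 = 1.

1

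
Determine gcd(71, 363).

1

gcd(363, 71) = 1  (363 = 5·71 + 8, 71 = 8·8 + 7, 8 = 1·7 + 1, 7 = 7·1).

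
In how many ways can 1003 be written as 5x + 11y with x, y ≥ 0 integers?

gcd(11, 5):
  11 = 2*5 + 1
  5 = 5*1
so gcd(11, 5) = 1.
Back-substitute for Bézout coefficients:
  1 = 11 - 2*5
  ... = 5*(-2) + 11*(1)
Scale by 1003: one solution is (-2006, 1003). Reduce x mod 11: (7, 88).
General: x = 7 + 11t, y = 88 - 5t.
x ≥ 0 ⇒ t ≥ 0; y ≥ 0 ⇒ t ≤ 17. So t ∈ [0, 17]: 18 solutions.

18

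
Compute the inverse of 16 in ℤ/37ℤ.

gcd(37, 16) = 1.
By Bézout, 16·(7) + 37·(-3) = 1.
So 16·7 ≡ 1 (mod 37), and 7 mod 37 = 7.

7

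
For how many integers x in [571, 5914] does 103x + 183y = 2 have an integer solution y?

30

gcd(183, 103) = 1  (183 = 1×103 + 80, 103 = 1×80 + 23, 80 = 3×23 + 11, 23 = 2×11 + 1, 11 = 11×1).
Back-substituting, 103×(16) + 183×(-9) = 1.
Scale by 2: particular solution (32, -18); reduce x mod 183: (32, -18).
General solution: x = 32 + 183t, y = -18 - 103t for integer t.
571 ≤ 32 + 183t ≤ 5914 gives t ∈ [3, 32], which is 30 values.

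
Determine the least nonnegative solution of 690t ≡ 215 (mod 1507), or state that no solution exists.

317

gcd(1507, 690):
  1507 = 2×690 + 127
  690 = 5×127 + 55
  127 = 2×55 + 17
  55 = 3×17 + 4
  17 = 4×4 + 1
  4 = 4×1
so gcd(1507, 690) = 1.
1 divides 215, so solutions exist.
Back-substitute for Bézout coefficients:
  1 = 17 - 4×4
  ... = 690×(-356) + 1507×(163)
So 690×(-356) ≡ 1 (mod 1507); multiply by 215: t ≡ -76540 (mod 1507).
Smallest nonnegative: t = -76540 mod 1507 = 317.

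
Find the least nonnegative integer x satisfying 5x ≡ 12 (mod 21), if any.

15

gcd(21, 5) = 1  (21 = 4×5 + 1, 5 = 5×1).
1 divides 12, so solutions exist.
Back-substituting, 5×(-4) + 21×(1) = 1.
So 5×(-4) ≡ 1 (mod 21); multiply by 12: x ≡ -48 (mod 21).
Smallest nonnegative: x = -48 mod 21 = 15.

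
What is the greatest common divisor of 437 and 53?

gcd(437, 53):
  437 = 8*53 + 13
  53 = 4*13 + 1
  13 = 13*1
so gcd(437, 53) = 1.

1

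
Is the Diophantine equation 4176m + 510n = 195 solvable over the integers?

gcd(4176, 510) = 6  (4176 = 8*510 + 96, 510 = 5*96 + 30, 96 = 3*30 + 6, 30 = 5*6).
6 does not divide 195 (remainder 3), so no integer solutions.

no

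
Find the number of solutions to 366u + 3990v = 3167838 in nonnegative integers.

gcd(3990, 366) = 6  (3990 = 10*366 + 330, 366 = 1*330 + 36, 330 = 9*36 + 6, 36 = 6*6).
Back-substituting, 366*(-109) + 3990*(10) = 6.
Scale by 527973: one solution is (-57549057, 5279730). Reduce u mod 665: (43, 790).
General: u = 43 + 665t, v = 790 - 61t.
u ≥ 0 ⇒ t ≥ 0; v ≥ 0 ⇒ t ≤ 12. So t ∈ [0, 12]: 13 solutions.

13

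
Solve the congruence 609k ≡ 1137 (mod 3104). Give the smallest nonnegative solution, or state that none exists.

1745

gcd(3104, 609):
  3104 = 5×609 + 59
  609 = 10×59 + 19
  59 = 3×19 + 2
  19 = 9×2 + 1
  2 = 2×1
so gcd(3104, 609) = 1.
1 divides 1137, so solutions exist.
Back-substitute for Bézout coefficients:
  1 = 19 - 9×2
  ... = 609×(1473) + 3104×(-289)
So 609×(1473) ≡ 1 (mod 3104); multiply by 1137: k ≡ 1674801 (mod 3104).
Smallest nonnegative: k = 1674801 mod 3104 = 1745.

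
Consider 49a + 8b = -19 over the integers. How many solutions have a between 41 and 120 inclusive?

10

gcd(49, 8):
  49 = 6*8 + 1
  8 = 8*1
so gcd(49, 8) = 1.
Back-substitute for Bézout coefficients:
  1 = 49 - 6*8
  ... = 49*(1) + 8*(-6)
Scale by -19: particular solution (-19, 114); reduce a mod 8: (5, -33).
General solution: a = 5 + 8t, b = -33 - 49t for integer t.
41 ≤ 5 + 8t ≤ 120 gives t ∈ [5, 14], which is 10 values.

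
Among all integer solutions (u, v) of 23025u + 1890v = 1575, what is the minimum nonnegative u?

gcd(23025, 1890) = 15.
15 divides 1575, so solutions exist.
By Bézout, 23025×(11) + 1890×(-134) = 15.
Scale by 1575/15 = 105: (u₀, v₀) = (1155, -14070).
General solution: u = 1155 + 126t, v = -14070 - 1535t for integer t.
u ≥ 0: smallest is 1155 mod 126 = 21 (at t = -9), with v = -255.

21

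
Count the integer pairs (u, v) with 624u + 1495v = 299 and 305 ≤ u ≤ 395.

gcd(1495, 624) = 13.
By Bézout, 624×(12) + 1495×(-5) = 13.
Particular solution: (46, -19).
General solution: u = 46 + 115t, v = -19 - 48t for integer t.
305 ≤ 46 + 115t ≤ 395 gives t ∈ [3, 3], which is 1 value.

1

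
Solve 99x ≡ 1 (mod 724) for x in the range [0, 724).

gcd(724, 99) = 1.
By Bézout, 99×(-117) + 724×(16) = 1.
So 99×-117 ≡ 1 (mod 724), and -117 mod 724 = 607.

607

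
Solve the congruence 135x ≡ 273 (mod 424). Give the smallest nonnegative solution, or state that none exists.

gcd(424, 135) = 1  (424 = 3·135 + 19, 135 = 7·19 + 2, 19 = 9·2 + 1, 2 = 2·1).
1 divides 273, so solutions exist.
Back-substituting, 135·(-201) + 424·(64) = 1.
So 135·(-201) ≡ 1 (mod 424); multiply by 273: x ≡ -54873 (mod 424).
Smallest nonnegative: x = -54873 mod 424 = 247.

247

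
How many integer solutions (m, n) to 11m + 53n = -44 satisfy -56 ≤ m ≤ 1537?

gcd(53, 11) = 1.
By Bézout, 11×(-24) + 53×(5) = 1.
Particular solution: (49, -11).
General solution: m = 49 + 53t, n = -11 - 11t for integer t.
-56 ≤ 49 + 53t ≤ 1537 gives t ∈ [-1, 28], which is 30 values.

30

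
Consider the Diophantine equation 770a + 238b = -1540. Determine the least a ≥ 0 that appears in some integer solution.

gcd(770, 238) = 14  (770 = 3*238 + 56, 238 = 4*56 + 14, 56 = 4*14).
14 divides -1540, so solutions exist.
Back-substituting, 770*(-4) + 238*(13) = 14.
Scale by -1540/14 = -110: (a₀, b₀) = (440, -1430).
General solution: a = 440 + 17t, b = -1430 - 55t for integer t.
a ≥ 0: smallest is 440 mod 17 = 15 (at t = -25), with b = -55.

15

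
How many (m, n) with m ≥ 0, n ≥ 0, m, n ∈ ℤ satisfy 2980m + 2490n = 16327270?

22

gcd(2980, 2490) = 10  (2980 = 1·2490 + 490, 2490 = 5·490 + 40, 490 = 12·40 + 10, 40 = 4·10).
Back-substituting, 2980·(61) + 2490·(-73) = 10.
Scale by 1632727: one solution is (99596347, -119189071). Reduce m mod 249: (82, 6459).
General: m = 82 + 249t, n = 6459 - 298t.
m ≥ 0 ⇒ t ≥ 0; n ≥ 0 ⇒ t ≤ 21. So t ∈ [0, 21]: 22 solutions.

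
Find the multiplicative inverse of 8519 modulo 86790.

gcd(86790, 8519) = 1  (86790 = 10*8519 + 1600, 8519 = 5*1600 + 519, 1600 = 3*519 + 43, 519 = 12*43 + 3, 43 = 14*3 + 1, 3 = 3*1).
Back-substituting, 8519*(-28261) + 86790*(2774) = 1.
So 8519*-28261 ≡ 1 (mod 86790), and -28261 mod 86790 = 58529.

58529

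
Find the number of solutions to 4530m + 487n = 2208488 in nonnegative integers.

1

gcd(4530, 487) = 1.
By Bézout, 4530×(-53) + 487×(493) = 1.
One solution: (99, 3614).
General: m = 99 + 487t, n = 3614 - 4530t.
m ≥ 0 ⇒ t ≥ 0; n ≥ 0 ⇒ t ≤ 0. So t ∈ [0, 0]: 1 solution.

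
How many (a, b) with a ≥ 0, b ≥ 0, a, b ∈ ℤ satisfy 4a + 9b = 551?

gcd(9, 4):
  9 = 2·4 + 1
  4 = 4·1
so gcd(9, 4) = 1.
Back-substitute for Bézout coefficients:
  1 = 9 - 2·4
  ... = 4·(-2) + 9·(1)
Scale by 551: one solution is (-1102, 551). Reduce a mod 9: (5, 59).
General: a = 5 + 9t, b = 59 - 4t.
a ≥ 0 ⇒ t ≥ 0; b ≥ 0 ⇒ t ≤ 14. So t ∈ [0, 14]: 15 solutions.

15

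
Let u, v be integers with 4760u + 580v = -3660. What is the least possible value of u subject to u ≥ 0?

13

gcd(4760, 580) = 20.
20 divides -3660, so solutions exist.
By Bézout, 4760*(5) + 580*(-41) = 20.
Scale by -3660/20 = -183: (u₀, v₀) = (-915, 7503).
General solution: u = -915 + 29t, v = 7503 - 238t for integer t.
u ≥ 0: smallest is -915 mod 29 = 13 (at t = 32), with v = -113.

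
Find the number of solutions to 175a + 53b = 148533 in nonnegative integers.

gcd(175, 53):
  175 = 3·53 + 16
  53 = 3·16 + 5
  16 = 3·5 + 1
  5 = 5·1
so gcd(175, 53) = 1.
Back-substitute for Bézout coefficients:
  1 = 16 - 3·5
  ... = 175·(10) + 53·(-33)
Scale by 148533: one solution is (1485330, -4901589). Reduce a mod 53: (5, 2786).
General: a = 5 + 53t, b = 2786 - 175t.
a ≥ 0 ⇒ t ≥ 0; b ≥ 0 ⇒ t ≤ 15. So t ∈ [0, 15]: 16 solutions.

16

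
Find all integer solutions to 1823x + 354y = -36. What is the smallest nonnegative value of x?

6

gcd(1823, 354) = 1.
1 divides -36, so solutions exist.
By Bézout, 1823·(167) + 354·(-860) = 1.
Scale by -36/1 = -36: (x₀, y₀) = (-6012, 30960).
General solution: x = -6012 + 354t, y = 30960 - 1823t for integer t.
x ≥ 0: smallest is -6012 mod 354 = 6 (at t = 17), with y = -31.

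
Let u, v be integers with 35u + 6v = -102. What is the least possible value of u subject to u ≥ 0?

gcd(35, 6) = 1  (35 = 5*6 + 5, 6 = 1*5 + 1, 5 = 5*1).
1 divides -102, so solutions exist.
Back-substituting, 35*(-1) + 6*(6) = 1.
Scale by -102/1 = -102: (u₀, v₀) = (102, -612).
General solution: u = 102 + 6t, v = -612 - 35t for integer t.
u ≥ 0: smallest is 102 mod 6 = 0 (at t = -17), with v = -17.

0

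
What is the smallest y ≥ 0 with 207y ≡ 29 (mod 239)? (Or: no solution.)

141

gcd(239, 207) = 1.
1 divides 29, so solutions exist.
By Bézout, 207×(112) + 239×(-97) = 1.
So 207×(112) ≡ 1 (mod 239); multiply by 29: y ≡ 3248 (mod 239).
Smallest nonnegative: y = 3248 mod 239 = 141.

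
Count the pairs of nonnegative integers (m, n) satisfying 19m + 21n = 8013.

gcd(21, 19) = 1  (21 = 1×19 + 2, 19 = 9×2 + 1, 2 = 2×1).
Back-substituting, 19×(10) + 21×(-9) = 1.
Scale by 8013: one solution is (80130, -72117). Reduce m mod 21: (15, 368).
General: m = 15 + 21t, n = 368 - 19t.
m ≥ 0 ⇒ t ≥ 0; n ≥ 0 ⇒ t ≤ 19. So t ∈ [0, 19]: 20 solutions.

20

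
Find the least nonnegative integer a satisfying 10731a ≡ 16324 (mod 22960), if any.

gcd(22960, 10731):
  22960 = 2·10731 + 1498
  10731 = 7·1498 + 245
  1498 = 6·245 + 28
  245 = 8·28 + 21
  28 = 1·21 + 7
  21 = 3·7
so gcd(22960, 10731) = 7.
7 divides 16324, so solutions exist.
Back-substitute for Bézout coefficients:
  7 = 28 - 1·21
  ... = 10731·(-843) + 22960·(394)
So 10731·(-843) ≡ 7 (mod 22960); multiply by 2332: a ≡ -1965876 (mod 3280).
Smallest nonnegative: a = -1965876 mod 3280 = 2124.

2124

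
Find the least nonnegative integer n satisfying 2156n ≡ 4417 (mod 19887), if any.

gcd(19887, 2156) = 7  (19887 = 9×2156 + 483, 2156 = 4×483 + 224, 483 = 2×224 + 35, 224 = 6×35 + 14, 35 = 2×14 + 7, 14 = 2×7).
7 divides 4417, so solutions exist.
Back-substituting, 2156×(-1153) + 19887×(125) = 7.
So 2156×(-1153) ≡ 7 (mod 19887); multiply by 631: n ≡ -727543 (mod 2841).
Smallest nonnegative: n = -727543 mod 2841 = 2594.

2594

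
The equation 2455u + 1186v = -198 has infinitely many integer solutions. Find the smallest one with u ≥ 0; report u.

gcd(2455, 1186) = 1  (2455 = 2×1186 + 83, 1186 = 14×83 + 24, 83 = 3×24 + 11, 24 = 2×11 + 2, 11 = 5×2 + 1, 2 = 2×1).
1 divides -198, so solutions exist.
Back-substituting, 2455×(543) + 1186×(-1124) = 1.
Scale by -198/1 = -198: (u₀, v₀) = (-107514, 222552).
General solution: u = -107514 + 1186t, v = 222552 - 2455t for integer t.
u ≥ 0: smallest is -107514 mod 1186 = 412 (at t = 91), with v = -853.

412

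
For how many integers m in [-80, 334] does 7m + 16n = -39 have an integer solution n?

25

gcd(16, 7) = 1.
By Bézout, 7×(7) + 16×(-3) = 1.
Particular solution: (15, -9).
General solution: m = 15 + 16t, n = -9 - 7t for integer t.
-80 ≤ 15 + 16t ≤ 334 gives t ∈ [-5, 19], which is 25 values.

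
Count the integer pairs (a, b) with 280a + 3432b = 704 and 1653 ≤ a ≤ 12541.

26

gcd(3432, 280) = 8.
By Bézout, 280·(-49) + 3432·(4) = 8.
Particular solution: (407, -33).
General solution: a = 407 + 429t, b = -33 - 35t for integer t.
1653 ≤ 407 + 429t ≤ 12541 gives t ∈ [3, 28], which is 26 values.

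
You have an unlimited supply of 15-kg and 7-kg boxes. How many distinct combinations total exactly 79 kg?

Need nonnegative integers with 15j + 7k = 79.
gcd(15, 7) = 1, and 15·(1) + 7·(-2) = 1.
So (j₀, k₀) = (79, -158); general j = 79 + 7t, k = -158 - 15t.
j ≥ 0 ⇒ t ≥ -11; k ≥ 0 ⇒ t ≤ -11. That's 1 value of t.

1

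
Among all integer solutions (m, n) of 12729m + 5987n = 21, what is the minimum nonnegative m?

3505

gcd(12729, 5987) = 1.
1 divides 21, so solutions exist.
By Bézout, 12729×(452) + 5987×(-961) = 1.
Scale by 21/1 = 21: (m₀, n₀) = (9492, -20181).
General solution: m = 9492 + 5987t, n = -20181 - 12729t for integer t.
m ≥ 0: smallest is 9492 mod 5987 = 3505 (at t = -1), with n = -7452.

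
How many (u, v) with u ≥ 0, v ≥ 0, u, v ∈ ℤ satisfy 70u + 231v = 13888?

6

gcd(231, 70) = 7.
By Bézout, 70·(10) + 231·(-3) = 7.
One solution: (7, 58).
General: u = 7 + 33t, v = 58 - 10t.
u ≥ 0 ⇒ t ≥ 0; v ≥ 0 ⇒ t ≤ 5. So t ∈ [0, 5]: 6 solutions.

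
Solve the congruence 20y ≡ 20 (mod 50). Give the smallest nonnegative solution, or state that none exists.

1

gcd(50, 20) = 10.
10 divides 20, so solutions exist.
By Bézout, 20*(-2) + 50*(1) = 10.
So 20*(-2) ≡ 10 (mod 50); multiply by 2: y ≡ -4 (mod 5).
Smallest nonnegative: y = -4 mod 5 = 1.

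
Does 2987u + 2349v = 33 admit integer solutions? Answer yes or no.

gcd(2987, 2349) = 29.
29 does not divide 33 (remainder 4), so no integer solutions.

no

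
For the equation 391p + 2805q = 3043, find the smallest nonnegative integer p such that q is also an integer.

58

gcd(2805, 391) = 17  (2805 = 7*391 + 68, 391 = 5*68 + 51, 68 = 1*51 + 17, 51 = 3*17).
17 divides 3043, so solutions exist.
Back-substituting, 391*(-43) + 2805*(6) = 17.
Scale by 3043/17 = 179: (p₀, q₀) = (-7697, 1074).
General solution: p = -7697 + 165t, q = 1074 - 23t for integer t.
p ≥ 0: smallest is -7697 mod 165 = 58 (at t = 47), with q = -7.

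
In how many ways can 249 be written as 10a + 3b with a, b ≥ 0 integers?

9

gcd(10, 3):
  10 = 3·3 + 1
  3 = 3·1
so gcd(10, 3) = 1.
Back-substitute for Bézout coefficients:
  1 = 10 - 3·3
  ... = 10·(1) + 3·(-3)
Scale by 249: one solution is (249, -747). Reduce a mod 3: (0, 83).
General: a = 0 + 3t, b = 83 - 10t.
a ≥ 0 ⇒ t ≥ 0; b ≥ 0 ⇒ t ≤ 8. So t ∈ [0, 8]: 9 solutions.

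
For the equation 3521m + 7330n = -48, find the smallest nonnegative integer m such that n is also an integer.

gcd(7330, 3521) = 1  (7330 = 2×3521 + 288, 3521 = 12×288 + 65, 288 = 4×65 + 28, 65 = 2×28 + 9, 28 = 3×9 + 1, 9 = 9×1).
1 divides -48, so solutions exist.
Back-substituting, 3521×(-789) + 7330×(379) = 1.
Scale by -48/1 = -48: (m₀, n₀) = (37872, -18192).
General solution: m = 37872 + 7330t, n = -18192 - 3521t for integer t.
m ≥ 0: smallest is 37872 mod 7330 = 1222 (at t = -5), with n = -587.

1222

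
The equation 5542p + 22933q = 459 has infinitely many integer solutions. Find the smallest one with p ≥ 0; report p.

807

gcd(22933, 5542):
  22933 = 4*5542 + 765
  5542 = 7*765 + 187
  765 = 4*187 + 17
  187 = 11*17
so gcd(22933, 5542) = 17.
17 divides 459, so solutions exist.
Back-substitute for Bézout coefficients:
  17 = 765 - 4*187
  ... = 5542*(-120) + 22933*(29)
Scale by 459/17 = 27: (p₀, q₀) = (-3240, 783).
General solution: p = -3240 + 1349t, q = 783 - 326t for integer t.
p ≥ 0: smallest is -3240 mod 1349 = 807 (at t = 3), with q = -195.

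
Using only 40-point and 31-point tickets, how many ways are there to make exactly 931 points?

1

Need nonnegative integers with 40j + 31k = 931.
gcd(40, 31) = 1, and 40·(7) + 31·(-9) = 1.
So (j₀, k₀) = (6517, -8379); general j = 6517 + 31t, k = -8379 - 40t.
j ≥ 0 ⇒ t ≥ -210; k ≥ 0 ⇒ t ≤ -210. That's 1 value of t.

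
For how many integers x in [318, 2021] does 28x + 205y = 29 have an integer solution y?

gcd(205, 28):
  205 = 7×28 + 9
  28 = 3×9 + 1
  9 = 9×1
so gcd(205, 28) = 1.
Back-substitute for Bézout coefficients:
  1 = 28 - 3×9
  ... = 28×(22) + 205×(-3)
Scale by 29: particular solution (638, -87); reduce x mod 205: (23, -3).
General solution: x = 23 + 205t, y = -3 - 28t for integer t.
318 ≤ 23 + 205t ≤ 2021 gives t ∈ [2, 9], which is 8 values.

8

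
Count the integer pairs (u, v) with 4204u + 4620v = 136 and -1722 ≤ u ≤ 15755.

15

gcd(4620, 4204) = 4  (4620 = 1·4204 + 416, 4204 = 10·416 + 44, 416 = 9·44 + 20, 44 = 2·20 + 4, 20 = 5·4).
Back-substituting, 4204·(211) + 4620·(-192) = 4.
Scale by 34: particular solution (7174, -6528); reduce u mod 1155: (244, -222).
General solution: u = 244 + 1155t, v = -222 - 1051t for integer t.
-1722 ≤ 244 + 1155t ≤ 15755 gives t ∈ [-1, 13], which is 15 values.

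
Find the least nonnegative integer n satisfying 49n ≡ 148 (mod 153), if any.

gcd(153, 49) = 1.
1 divides 148, so solutions exist.
By Bézout, 49*(25) + 153*(-8) = 1.
So 49*(25) ≡ 1 (mod 153); multiply by 148: n ≡ 3700 (mod 153).
Smallest nonnegative: n = 3700 mod 153 = 28.

28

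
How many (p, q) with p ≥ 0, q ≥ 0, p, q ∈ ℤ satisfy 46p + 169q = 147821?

19

gcd(169, 46) = 1  (169 = 3×46 + 31, 46 = 1×31 + 15, 31 = 2×15 + 1, 15 = 15×1).
Back-substituting, 46×(-11) + 169×(3) = 1.
Scale by 147821: one solution is (-1626031, 443463). Reduce p mod 169: (87, 851).
General: p = 87 + 169t, q = 851 - 46t.
p ≥ 0 ⇒ t ≥ 0; q ≥ 0 ⇒ t ≤ 18. So t ∈ [0, 18]: 19 solutions.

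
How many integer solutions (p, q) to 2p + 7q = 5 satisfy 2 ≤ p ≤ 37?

5

gcd(7, 2):
  7 = 3×2 + 1
  2 = 2×1
so gcd(7, 2) = 1.
Back-substitute for Bézout coefficients:
  1 = 7 - 3×2
  ... = 2×(-3) + 7×(1)
Scale by 5: particular solution (-15, 5); reduce p mod 7: (6, -1).
General solution: p = 6 + 7t, q = -1 - 2t for integer t.
2 ≤ 6 + 7t ≤ 37 gives t ∈ [0, 4], which is 5 values.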